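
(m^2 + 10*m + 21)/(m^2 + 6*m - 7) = (m + 3)/(m - 1)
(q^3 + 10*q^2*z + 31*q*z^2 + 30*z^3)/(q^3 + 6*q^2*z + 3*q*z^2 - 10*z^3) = (-q - 3*z)/(-q + z)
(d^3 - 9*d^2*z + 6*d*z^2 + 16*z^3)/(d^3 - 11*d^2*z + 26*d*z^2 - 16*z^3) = (-d - z)/(-d + z)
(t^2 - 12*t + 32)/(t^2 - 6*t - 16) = (t - 4)/(t + 2)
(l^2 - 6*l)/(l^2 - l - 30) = l/(l + 5)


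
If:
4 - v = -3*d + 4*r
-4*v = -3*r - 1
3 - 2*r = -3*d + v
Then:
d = -11/24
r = 1/2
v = 5/8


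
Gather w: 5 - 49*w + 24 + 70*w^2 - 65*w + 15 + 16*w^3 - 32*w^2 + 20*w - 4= 16*w^3 + 38*w^2 - 94*w + 40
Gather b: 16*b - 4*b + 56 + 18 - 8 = 12*b + 66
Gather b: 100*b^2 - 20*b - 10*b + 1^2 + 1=100*b^2 - 30*b + 2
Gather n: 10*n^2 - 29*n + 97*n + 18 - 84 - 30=10*n^2 + 68*n - 96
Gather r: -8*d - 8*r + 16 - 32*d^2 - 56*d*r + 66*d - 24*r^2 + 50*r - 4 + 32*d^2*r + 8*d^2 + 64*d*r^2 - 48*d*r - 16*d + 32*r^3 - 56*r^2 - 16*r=-24*d^2 + 42*d + 32*r^3 + r^2*(64*d - 80) + r*(32*d^2 - 104*d + 26) + 12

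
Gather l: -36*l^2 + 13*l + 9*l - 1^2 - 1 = -36*l^2 + 22*l - 2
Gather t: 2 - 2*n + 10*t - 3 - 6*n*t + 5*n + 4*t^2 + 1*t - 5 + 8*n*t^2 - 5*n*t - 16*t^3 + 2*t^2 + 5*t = 3*n - 16*t^3 + t^2*(8*n + 6) + t*(16 - 11*n) - 6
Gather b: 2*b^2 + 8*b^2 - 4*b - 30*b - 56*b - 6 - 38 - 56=10*b^2 - 90*b - 100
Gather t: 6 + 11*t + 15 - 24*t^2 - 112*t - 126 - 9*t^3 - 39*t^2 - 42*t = -9*t^3 - 63*t^2 - 143*t - 105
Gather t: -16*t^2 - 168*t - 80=-16*t^2 - 168*t - 80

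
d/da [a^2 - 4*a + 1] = 2*a - 4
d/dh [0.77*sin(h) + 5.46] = 0.77*cos(h)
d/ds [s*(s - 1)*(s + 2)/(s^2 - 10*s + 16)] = (s^4 - 20*s^3 + 40*s^2 + 32*s - 32)/(s^4 - 20*s^3 + 132*s^2 - 320*s + 256)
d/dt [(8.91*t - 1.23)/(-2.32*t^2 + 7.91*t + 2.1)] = (20.6712*t^2 - 5.7072*t + 28.4403)/(5.3824*t^4 - 36.7024*t^3 + 52.8241*t^2 + 33.222*t + 4.41)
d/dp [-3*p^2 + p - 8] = 1 - 6*p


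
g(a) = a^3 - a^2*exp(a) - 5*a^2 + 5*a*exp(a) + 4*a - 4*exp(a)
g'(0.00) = 5.00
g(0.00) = -4.00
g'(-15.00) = 829.00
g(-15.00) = -4560.00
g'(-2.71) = 52.17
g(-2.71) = -69.12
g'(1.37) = 8.65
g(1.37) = 2.50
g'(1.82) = 15.16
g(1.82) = 7.78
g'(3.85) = -96.82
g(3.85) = 18.44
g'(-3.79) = 84.43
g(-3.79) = -142.26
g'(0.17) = 4.14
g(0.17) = -3.23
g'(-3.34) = 70.15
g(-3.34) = -107.53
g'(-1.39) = 22.43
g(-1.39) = -21.11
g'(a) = -a^2*exp(a) + 3*a^2 + 3*a*exp(a) - 10*a + exp(a) + 4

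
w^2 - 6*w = w*(w - 6)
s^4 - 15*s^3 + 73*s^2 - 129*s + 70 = (s - 7)*(s - 5)*(s - 2)*(s - 1)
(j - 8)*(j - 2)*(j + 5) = j^3 - 5*j^2 - 34*j + 80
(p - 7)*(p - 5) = p^2 - 12*p + 35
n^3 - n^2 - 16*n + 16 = (n - 4)*(n - 1)*(n + 4)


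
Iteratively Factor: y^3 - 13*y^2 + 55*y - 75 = (y - 5)*(y^2 - 8*y + 15) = (y - 5)^2*(y - 3)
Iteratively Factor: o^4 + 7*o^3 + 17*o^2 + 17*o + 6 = (o + 1)*(o^3 + 6*o^2 + 11*o + 6) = (o + 1)*(o + 3)*(o^2 + 3*o + 2) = (o + 1)^2*(o + 3)*(o + 2)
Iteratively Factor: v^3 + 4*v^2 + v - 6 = (v + 3)*(v^2 + v - 2) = (v - 1)*(v + 3)*(v + 2)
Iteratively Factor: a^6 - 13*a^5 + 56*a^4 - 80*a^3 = (a)*(a^5 - 13*a^4 + 56*a^3 - 80*a^2) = a^2*(a^4 - 13*a^3 + 56*a^2 - 80*a) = a^2*(a - 4)*(a^3 - 9*a^2 + 20*a) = a^2*(a - 5)*(a - 4)*(a^2 - 4*a) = a^3*(a - 5)*(a - 4)*(a - 4)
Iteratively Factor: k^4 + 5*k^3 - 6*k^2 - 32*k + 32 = (k - 2)*(k^3 + 7*k^2 + 8*k - 16) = (k - 2)*(k - 1)*(k^2 + 8*k + 16) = (k - 2)*(k - 1)*(k + 4)*(k + 4)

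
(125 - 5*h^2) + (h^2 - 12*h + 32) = -4*h^2 - 12*h + 157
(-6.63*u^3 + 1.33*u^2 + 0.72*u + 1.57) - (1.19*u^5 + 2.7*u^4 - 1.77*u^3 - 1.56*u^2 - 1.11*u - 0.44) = -1.19*u^5 - 2.7*u^4 - 4.86*u^3 + 2.89*u^2 + 1.83*u + 2.01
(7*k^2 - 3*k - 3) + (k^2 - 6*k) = 8*k^2 - 9*k - 3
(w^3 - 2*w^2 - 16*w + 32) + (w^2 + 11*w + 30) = w^3 - w^2 - 5*w + 62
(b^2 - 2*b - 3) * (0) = 0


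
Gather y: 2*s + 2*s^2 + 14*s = 2*s^2 + 16*s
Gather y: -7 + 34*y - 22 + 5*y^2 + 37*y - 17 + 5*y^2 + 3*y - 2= 10*y^2 + 74*y - 48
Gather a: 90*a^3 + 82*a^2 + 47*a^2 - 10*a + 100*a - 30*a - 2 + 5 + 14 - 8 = 90*a^3 + 129*a^2 + 60*a + 9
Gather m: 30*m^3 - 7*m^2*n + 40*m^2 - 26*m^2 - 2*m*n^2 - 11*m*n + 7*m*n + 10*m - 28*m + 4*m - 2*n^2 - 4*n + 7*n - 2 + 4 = 30*m^3 + m^2*(14 - 7*n) + m*(-2*n^2 - 4*n - 14) - 2*n^2 + 3*n + 2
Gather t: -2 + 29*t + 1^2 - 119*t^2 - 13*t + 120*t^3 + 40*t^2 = 120*t^3 - 79*t^2 + 16*t - 1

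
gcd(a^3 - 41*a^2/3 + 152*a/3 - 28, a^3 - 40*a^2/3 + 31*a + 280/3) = a - 7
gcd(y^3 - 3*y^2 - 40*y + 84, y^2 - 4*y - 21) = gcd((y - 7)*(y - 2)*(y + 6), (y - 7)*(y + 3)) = y - 7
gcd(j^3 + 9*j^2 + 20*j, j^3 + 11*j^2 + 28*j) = j^2 + 4*j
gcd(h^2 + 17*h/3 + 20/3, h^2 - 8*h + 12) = 1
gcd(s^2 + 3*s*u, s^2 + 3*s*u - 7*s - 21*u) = s + 3*u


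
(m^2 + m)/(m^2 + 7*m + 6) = m/(m + 6)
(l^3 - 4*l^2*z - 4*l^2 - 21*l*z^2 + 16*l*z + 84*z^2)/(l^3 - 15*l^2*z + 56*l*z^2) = (-l^2 - 3*l*z + 4*l + 12*z)/(l*(-l + 8*z))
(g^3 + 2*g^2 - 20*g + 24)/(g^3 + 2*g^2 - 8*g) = (g^2 + 4*g - 12)/(g*(g + 4))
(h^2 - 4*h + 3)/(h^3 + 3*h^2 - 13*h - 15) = (h - 1)/(h^2 + 6*h + 5)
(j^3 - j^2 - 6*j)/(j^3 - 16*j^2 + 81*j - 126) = j*(j + 2)/(j^2 - 13*j + 42)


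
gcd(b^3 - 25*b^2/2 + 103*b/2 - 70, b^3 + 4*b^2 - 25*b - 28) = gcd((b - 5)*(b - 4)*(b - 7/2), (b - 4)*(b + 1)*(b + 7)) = b - 4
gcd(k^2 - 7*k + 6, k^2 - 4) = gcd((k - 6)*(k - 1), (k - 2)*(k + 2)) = 1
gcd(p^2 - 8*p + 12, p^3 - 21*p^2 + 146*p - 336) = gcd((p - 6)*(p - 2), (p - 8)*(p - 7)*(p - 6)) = p - 6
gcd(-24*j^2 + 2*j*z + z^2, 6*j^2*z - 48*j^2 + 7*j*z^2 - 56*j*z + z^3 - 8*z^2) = 6*j + z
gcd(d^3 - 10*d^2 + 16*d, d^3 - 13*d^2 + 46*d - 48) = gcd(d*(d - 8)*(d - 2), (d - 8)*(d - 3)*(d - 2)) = d^2 - 10*d + 16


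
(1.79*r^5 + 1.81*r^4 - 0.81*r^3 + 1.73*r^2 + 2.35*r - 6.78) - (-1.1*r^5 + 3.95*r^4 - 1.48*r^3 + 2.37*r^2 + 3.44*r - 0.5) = 2.89*r^5 - 2.14*r^4 + 0.67*r^3 - 0.64*r^2 - 1.09*r - 6.28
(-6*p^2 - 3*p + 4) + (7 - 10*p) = -6*p^2 - 13*p + 11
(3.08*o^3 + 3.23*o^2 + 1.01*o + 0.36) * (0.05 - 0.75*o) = -2.31*o^4 - 2.2685*o^3 - 0.596*o^2 - 0.2195*o + 0.018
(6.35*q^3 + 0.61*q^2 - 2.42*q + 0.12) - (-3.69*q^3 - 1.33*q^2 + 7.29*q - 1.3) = 10.04*q^3 + 1.94*q^2 - 9.71*q + 1.42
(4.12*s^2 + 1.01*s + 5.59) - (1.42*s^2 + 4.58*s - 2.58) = 2.7*s^2 - 3.57*s + 8.17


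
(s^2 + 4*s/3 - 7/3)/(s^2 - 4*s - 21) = (-3*s^2 - 4*s + 7)/(3*(-s^2 + 4*s + 21))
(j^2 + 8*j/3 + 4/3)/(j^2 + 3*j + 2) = (j + 2/3)/(j + 1)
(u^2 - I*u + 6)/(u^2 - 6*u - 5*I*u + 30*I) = (u^2 - I*u + 6)/(u^2 - 6*u - 5*I*u + 30*I)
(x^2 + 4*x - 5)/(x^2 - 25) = (x - 1)/(x - 5)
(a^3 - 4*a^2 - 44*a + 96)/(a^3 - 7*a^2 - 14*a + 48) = (a + 6)/(a + 3)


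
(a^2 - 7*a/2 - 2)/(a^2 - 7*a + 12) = (a + 1/2)/(a - 3)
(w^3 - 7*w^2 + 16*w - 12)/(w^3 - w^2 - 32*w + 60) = (w^2 - 5*w + 6)/(w^2 + w - 30)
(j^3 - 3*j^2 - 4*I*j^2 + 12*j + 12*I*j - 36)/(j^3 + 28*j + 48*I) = (j - 3)/(j + 4*I)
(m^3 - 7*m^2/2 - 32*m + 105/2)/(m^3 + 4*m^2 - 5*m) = (2*m^2 - 17*m + 21)/(2*m*(m - 1))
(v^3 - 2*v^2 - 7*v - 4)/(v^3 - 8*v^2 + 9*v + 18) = (v^2 - 3*v - 4)/(v^2 - 9*v + 18)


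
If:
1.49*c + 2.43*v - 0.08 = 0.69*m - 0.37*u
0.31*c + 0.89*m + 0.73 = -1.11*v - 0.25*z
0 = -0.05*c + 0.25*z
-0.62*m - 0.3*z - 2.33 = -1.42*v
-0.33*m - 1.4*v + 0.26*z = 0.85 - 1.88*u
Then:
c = -2.44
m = -1.13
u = 1.10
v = 1.04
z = -0.49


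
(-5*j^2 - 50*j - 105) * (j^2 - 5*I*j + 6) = -5*j^4 - 50*j^3 + 25*I*j^3 - 135*j^2 + 250*I*j^2 - 300*j + 525*I*j - 630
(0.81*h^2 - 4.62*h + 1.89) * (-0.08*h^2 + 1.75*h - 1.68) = -0.0648*h^4 + 1.7871*h^3 - 9.597*h^2 + 11.0691*h - 3.1752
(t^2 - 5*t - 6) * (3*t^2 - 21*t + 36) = 3*t^4 - 36*t^3 + 123*t^2 - 54*t - 216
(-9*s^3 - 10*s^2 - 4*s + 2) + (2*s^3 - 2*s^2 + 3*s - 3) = -7*s^3 - 12*s^2 - s - 1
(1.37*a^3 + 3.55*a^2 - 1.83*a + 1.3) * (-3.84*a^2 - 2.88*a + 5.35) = -5.2608*a^5 - 17.5776*a^4 + 4.1327*a^3 + 19.2709*a^2 - 13.5345*a + 6.955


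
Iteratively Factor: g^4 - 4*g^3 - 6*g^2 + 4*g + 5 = (g + 1)*(g^3 - 5*g^2 - g + 5) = (g - 1)*(g + 1)*(g^2 - 4*g - 5) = (g - 5)*(g - 1)*(g + 1)*(g + 1)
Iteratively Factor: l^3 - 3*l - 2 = (l + 1)*(l^2 - l - 2) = (l + 1)^2*(l - 2)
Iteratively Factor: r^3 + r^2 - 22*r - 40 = (r + 4)*(r^2 - 3*r - 10) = (r + 2)*(r + 4)*(r - 5)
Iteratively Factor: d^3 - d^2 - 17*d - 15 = (d + 1)*(d^2 - 2*d - 15) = (d - 5)*(d + 1)*(d + 3)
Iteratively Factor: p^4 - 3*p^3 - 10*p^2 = (p + 2)*(p^3 - 5*p^2) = p*(p + 2)*(p^2 - 5*p) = p^2*(p + 2)*(p - 5)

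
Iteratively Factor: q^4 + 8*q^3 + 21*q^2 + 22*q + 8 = (q + 2)*(q^3 + 6*q^2 + 9*q + 4) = (q + 1)*(q + 2)*(q^2 + 5*q + 4) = (q + 1)*(q + 2)*(q + 4)*(q + 1)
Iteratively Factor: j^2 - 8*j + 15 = (j - 3)*(j - 5)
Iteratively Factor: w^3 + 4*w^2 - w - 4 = (w + 4)*(w^2 - 1) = (w + 1)*(w + 4)*(w - 1)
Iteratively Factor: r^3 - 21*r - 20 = (r - 5)*(r^2 + 5*r + 4) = (r - 5)*(r + 1)*(r + 4)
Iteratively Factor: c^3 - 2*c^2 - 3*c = (c - 3)*(c^2 + c) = c*(c - 3)*(c + 1)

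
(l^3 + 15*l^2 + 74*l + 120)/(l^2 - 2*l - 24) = (l^2 + 11*l + 30)/(l - 6)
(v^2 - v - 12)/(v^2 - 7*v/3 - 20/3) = 3*(v + 3)/(3*v + 5)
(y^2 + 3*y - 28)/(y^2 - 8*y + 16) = (y + 7)/(y - 4)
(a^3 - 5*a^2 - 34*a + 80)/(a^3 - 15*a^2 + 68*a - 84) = (a^2 - 3*a - 40)/(a^2 - 13*a + 42)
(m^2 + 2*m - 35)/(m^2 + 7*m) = (m - 5)/m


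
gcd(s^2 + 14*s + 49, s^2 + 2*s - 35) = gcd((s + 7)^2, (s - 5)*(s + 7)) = s + 7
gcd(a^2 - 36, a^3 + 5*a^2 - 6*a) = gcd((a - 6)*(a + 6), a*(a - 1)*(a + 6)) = a + 6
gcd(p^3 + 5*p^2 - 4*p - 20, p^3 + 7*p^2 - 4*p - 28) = p^2 - 4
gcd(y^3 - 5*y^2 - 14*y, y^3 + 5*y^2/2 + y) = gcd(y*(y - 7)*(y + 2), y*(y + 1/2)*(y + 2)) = y^2 + 2*y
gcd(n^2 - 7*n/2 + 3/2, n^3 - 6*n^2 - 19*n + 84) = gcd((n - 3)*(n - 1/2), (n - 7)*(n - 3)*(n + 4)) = n - 3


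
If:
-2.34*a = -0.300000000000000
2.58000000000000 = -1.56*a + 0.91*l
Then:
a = 0.13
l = 3.05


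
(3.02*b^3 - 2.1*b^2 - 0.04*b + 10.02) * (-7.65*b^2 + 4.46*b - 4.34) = -23.103*b^5 + 29.5342*b^4 - 22.1668*b^3 - 67.7174*b^2 + 44.8628*b - 43.4868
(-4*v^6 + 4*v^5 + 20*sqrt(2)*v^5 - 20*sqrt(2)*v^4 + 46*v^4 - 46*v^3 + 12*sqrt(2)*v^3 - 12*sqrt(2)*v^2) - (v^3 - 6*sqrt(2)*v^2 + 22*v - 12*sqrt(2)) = -4*v^6 + 4*v^5 + 20*sqrt(2)*v^5 - 20*sqrt(2)*v^4 + 46*v^4 - 47*v^3 + 12*sqrt(2)*v^3 - 6*sqrt(2)*v^2 - 22*v + 12*sqrt(2)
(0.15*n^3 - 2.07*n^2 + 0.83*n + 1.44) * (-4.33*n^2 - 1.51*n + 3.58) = -0.6495*n^5 + 8.7366*n^4 + 0.0687999999999995*n^3 - 14.8991*n^2 + 0.797*n + 5.1552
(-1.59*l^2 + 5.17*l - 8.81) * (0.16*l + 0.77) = -0.2544*l^3 - 0.3971*l^2 + 2.5713*l - 6.7837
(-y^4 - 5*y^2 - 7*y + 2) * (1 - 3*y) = 3*y^5 - y^4 + 15*y^3 + 16*y^2 - 13*y + 2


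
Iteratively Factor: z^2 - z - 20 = (z + 4)*(z - 5)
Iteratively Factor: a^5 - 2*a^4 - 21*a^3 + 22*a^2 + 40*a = (a - 2)*(a^4 - 21*a^2 - 20*a) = a*(a - 2)*(a^3 - 21*a - 20) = a*(a - 5)*(a - 2)*(a^2 + 5*a + 4) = a*(a - 5)*(a - 2)*(a + 1)*(a + 4)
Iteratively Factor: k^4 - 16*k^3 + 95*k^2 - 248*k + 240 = (k - 4)*(k^3 - 12*k^2 + 47*k - 60) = (k - 4)*(k - 3)*(k^2 - 9*k + 20) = (k - 4)^2*(k - 3)*(k - 5)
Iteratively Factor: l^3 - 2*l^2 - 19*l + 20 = (l - 5)*(l^2 + 3*l - 4) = (l - 5)*(l + 4)*(l - 1)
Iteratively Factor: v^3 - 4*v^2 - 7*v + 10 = (v - 1)*(v^2 - 3*v - 10) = (v - 1)*(v + 2)*(v - 5)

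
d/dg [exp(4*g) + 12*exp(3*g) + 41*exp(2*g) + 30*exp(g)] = (4*exp(3*g) + 36*exp(2*g) + 82*exp(g) + 30)*exp(g)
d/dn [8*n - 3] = 8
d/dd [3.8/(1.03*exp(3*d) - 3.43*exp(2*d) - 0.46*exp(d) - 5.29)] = (-11.742*exp(2*d) + 26.068*exp(d) + 1.748)*exp(d)/(-1.03*exp(3*d) + 3.43*exp(2*d) + 0.46*exp(d) + 5.29)^2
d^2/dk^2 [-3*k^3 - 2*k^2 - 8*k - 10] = -18*k - 4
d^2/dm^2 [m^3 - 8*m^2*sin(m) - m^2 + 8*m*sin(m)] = 8*m^2*sin(m) - 8*m*sin(m) - 32*m*cos(m) + 6*m + 16*sqrt(2)*cos(m + pi/4) - 2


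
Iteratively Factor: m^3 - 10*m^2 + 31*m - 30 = (m - 2)*(m^2 - 8*m + 15) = (m - 5)*(m - 2)*(m - 3)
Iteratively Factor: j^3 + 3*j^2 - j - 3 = (j + 3)*(j^2 - 1) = (j + 1)*(j + 3)*(j - 1)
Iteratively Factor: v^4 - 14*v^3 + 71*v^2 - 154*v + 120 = (v - 3)*(v^3 - 11*v^2 + 38*v - 40) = (v - 4)*(v - 3)*(v^2 - 7*v + 10) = (v - 4)*(v - 3)*(v - 2)*(v - 5)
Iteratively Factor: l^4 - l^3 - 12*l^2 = (l)*(l^3 - l^2 - 12*l) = l*(l + 3)*(l^2 - 4*l) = l*(l - 4)*(l + 3)*(l)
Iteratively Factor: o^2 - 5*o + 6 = (o - 2)*(o - 3)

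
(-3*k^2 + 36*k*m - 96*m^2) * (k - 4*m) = -3*k^3 + 48*k^2*m - 240*k*m^2 + 384*m^3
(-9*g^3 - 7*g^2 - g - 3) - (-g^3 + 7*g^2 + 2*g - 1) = -8*g^3 - 14*g^2 - 3*g - 2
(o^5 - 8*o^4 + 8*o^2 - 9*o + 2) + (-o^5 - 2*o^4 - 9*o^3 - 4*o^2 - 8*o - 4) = -10*o^4 - 9*o^3 + 4*o^2 - 17*o - 2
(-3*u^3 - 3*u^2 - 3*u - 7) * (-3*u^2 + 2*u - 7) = 9*u^5 + 3*u^4 + 24*u^3 + 36*u^2 + 7*u + 49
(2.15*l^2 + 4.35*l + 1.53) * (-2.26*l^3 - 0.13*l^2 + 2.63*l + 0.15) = -4.859*l^5 - 10.1105*l^4 + 1.6312*l^3 + 11.5641*l^2 + 4.6764*l + 0.2295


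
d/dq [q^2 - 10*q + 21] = 2*q - 10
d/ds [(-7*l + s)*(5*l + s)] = -2*l + 2*s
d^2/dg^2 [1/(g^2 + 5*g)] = 2*(-g*(g + 5) + (2*g + 5)^2)/(g^3*(g + 5)^3)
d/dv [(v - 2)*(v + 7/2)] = 2*v + 3/2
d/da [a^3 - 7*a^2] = a*(3*a - 14)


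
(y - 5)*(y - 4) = y^2 - 9*y + 20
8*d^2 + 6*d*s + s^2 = (2*d + s)*(4*d + s)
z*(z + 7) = z^2 + 7*z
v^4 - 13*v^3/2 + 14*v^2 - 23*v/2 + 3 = (v - 3)*(v - 2)*(v - 1)*(v - 1/2)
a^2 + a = a*(a + 1)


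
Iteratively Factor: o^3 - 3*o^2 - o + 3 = (o + 1)*(o^2 - 4*o + 3) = (o - 3)*(o + 1)*(o - 1)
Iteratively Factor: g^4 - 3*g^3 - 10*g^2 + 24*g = (g)*(g^3 - 3*g^2 - 10*g + 24) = g*(g + 3)*(g^2 - 6*g + 8) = g*(g - 2)*(g + 3)*(g - 4)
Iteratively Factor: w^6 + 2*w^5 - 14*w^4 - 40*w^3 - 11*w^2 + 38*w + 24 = (w + 3)*(w^5 - w^4 - 11*w^3 - 7*w^2 + 10*w + 8) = (w + 2)*(w + 3)*(w^4 - 3*w^3 - 5*w^2 + 3*w + 4) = (w + 1)*(w + 2)*(w + 3)*(w^3 - 4*w^2 - w + 4) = (w - 4)*(w + 1)*(w + 2)*(w + 3)*(w^2 - 1) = (w - 4)*(w + 1)^2*(w + 2)*(w + 3)*(w - 1)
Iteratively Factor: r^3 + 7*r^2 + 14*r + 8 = (r + 4)*(r^2 + 3*r + 2) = (r + 2)*(r + 4)*(r + 1)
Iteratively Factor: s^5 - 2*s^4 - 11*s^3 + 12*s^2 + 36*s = (s + 2)*(s^4 - 4*s^3 - 3*s^2 + 18*s) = (s - 3)*(s + 2)*(s^3 - s^2 - 6*s) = (s - 3)^2*(s + 2)*(s^2 + 2*s) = (s - 3)^2*(s + 2)^2*(s)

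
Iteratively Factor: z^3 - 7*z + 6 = (z - 1)*(z^2 + z - 6) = (z - 1)*(z + 3)*(z - 2)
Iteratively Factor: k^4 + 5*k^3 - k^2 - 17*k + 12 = (k - 1)*(k^3 + 6*k^2 + 5*k - 12) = (k - 1)^2*(k^2 + 7*k + 12) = (k - 1)^2*(k + 4)*(k + 3)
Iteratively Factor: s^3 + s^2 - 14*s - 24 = (s - 4)*(s^2 + 5*s + 6) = (s - 4)*(s + 3)*(s + 2)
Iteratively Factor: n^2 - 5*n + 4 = (n - 1)*(n - 4)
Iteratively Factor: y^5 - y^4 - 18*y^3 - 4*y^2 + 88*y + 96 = (y - 3)*(y^4 + 2*y^3 - 12*y^2 - 40*y - 32) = (y - 3)*(y + 2)*(y^3 - 12*y - 16) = (y - 3)*(y + 2)^2*(y^2 - 2*y - 8) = (y - 4)*(y - 3)*(y + 2)^2*(y + 2)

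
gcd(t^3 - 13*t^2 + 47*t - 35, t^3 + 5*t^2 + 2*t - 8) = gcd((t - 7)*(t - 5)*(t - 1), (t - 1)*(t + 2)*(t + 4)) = t - 1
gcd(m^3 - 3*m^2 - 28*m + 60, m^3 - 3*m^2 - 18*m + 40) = m - 2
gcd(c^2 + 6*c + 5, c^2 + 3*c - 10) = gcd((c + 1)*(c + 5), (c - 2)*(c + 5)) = c + 5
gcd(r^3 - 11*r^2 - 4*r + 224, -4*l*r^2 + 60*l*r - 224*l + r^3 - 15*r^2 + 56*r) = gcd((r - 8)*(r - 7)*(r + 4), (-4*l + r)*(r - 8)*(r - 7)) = r^2 - 15*r + 56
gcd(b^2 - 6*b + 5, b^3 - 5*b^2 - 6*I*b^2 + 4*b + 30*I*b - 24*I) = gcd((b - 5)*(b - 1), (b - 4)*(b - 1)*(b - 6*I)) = b - 1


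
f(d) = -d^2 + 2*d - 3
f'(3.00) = -4.00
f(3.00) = -6.00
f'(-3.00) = 8.00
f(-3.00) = -18.00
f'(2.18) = -2.36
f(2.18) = -3.39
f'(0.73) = 0.54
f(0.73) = -2.07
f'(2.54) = -3.08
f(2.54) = -4.37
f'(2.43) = -2.86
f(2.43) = -4.04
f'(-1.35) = 4.70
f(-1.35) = -7.52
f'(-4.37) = 10.74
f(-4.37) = -30.84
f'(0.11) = 1.78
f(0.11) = -2.79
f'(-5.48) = 12.96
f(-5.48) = -43.99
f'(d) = 2 - 2*d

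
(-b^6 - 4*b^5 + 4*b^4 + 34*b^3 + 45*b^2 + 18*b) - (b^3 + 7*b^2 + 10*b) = -b^6 - 4*b^5 + 4*b^4 + 33*b^3 + 38*b^2 + 8*b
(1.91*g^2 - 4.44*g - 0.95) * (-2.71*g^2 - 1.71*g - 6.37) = -5.1761*g^4 + 8.7663*g^3 - 1.9998*g^2 + 29.9073*g + 6.0515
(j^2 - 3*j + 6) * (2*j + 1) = 2*j^3 - 5*j^2 + 9*j + 6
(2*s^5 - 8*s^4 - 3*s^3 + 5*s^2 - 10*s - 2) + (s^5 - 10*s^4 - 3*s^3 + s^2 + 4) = 3*s^5 - 18*s^4 - 6*s^3 + 6*s^2 - 10*s + 2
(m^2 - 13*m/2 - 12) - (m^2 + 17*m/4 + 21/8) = -43*m/4 - 117/8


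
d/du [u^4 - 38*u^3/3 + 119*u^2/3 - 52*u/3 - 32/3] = 4*u^3 - 38*u^2 + 238*u/3 - 52/3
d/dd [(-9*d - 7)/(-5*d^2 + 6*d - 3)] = (-45*d^2 - 70*d + 69)/(25*d^4 - 60*d^3 + 66*d^2 - 36*d + 9)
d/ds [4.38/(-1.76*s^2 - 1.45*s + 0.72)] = (15.4176*s + 6.351)/(1.76*s^2 + 1.45*s - 0.72)^2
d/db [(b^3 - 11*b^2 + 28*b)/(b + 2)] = (2*b^3 - 5*b^2 - 44*b + 56)/(b^2 + 4*b + 4)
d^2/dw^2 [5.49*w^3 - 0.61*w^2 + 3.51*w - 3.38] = 32.94*w - 1.22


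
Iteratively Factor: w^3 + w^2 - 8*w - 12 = (w - 3)*(w^2 + 4*w + 4) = (w - 3)*(w + 2)*(w + 2)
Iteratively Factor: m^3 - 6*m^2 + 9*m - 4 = (m - 4)*(m^2 - 2*m + 1) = (m - 4)*(m - 1)*(m - 1)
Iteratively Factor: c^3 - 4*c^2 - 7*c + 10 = (c + 2)*(c^2 - 6*c + 5) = (c - 1)*(c + 2)*(c - 5)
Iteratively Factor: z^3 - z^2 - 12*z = (z - 4)*(z^2 + 3*z) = (z - 4)*(z + 3)*(z)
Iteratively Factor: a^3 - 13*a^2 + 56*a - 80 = (a - 4)*(a^2 - 9*a + 20) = (a - 5)*(a - 4)*(a - 4)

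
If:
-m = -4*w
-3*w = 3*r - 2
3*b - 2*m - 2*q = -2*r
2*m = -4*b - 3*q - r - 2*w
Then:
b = 12*w/17 - 16/51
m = 4*w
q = 10/51 - 67*w/17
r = 2/3 - w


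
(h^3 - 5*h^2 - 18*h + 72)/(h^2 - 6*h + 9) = (h^2 - 2*h - 24)/(h - 3)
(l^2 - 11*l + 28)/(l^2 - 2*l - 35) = (l - 4)/(l + 5)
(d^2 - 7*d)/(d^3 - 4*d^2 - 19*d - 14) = d/(d^2 + 3*d + 2)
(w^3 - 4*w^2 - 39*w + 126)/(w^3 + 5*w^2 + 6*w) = (w^3 - 4*w^2 - 39*w + 126)/(w*(w^2 + 5*w + 6))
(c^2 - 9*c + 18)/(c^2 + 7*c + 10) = (c^2 - 9*c + 18)/(c^2 + 7*c + 10)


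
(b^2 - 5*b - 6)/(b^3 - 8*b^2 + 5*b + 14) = (b - 6)/(b^2 - 9*b + 14)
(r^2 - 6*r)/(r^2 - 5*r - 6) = r/(r + 1)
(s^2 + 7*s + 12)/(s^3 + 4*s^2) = (s + 3)/s^2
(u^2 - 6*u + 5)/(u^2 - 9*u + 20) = (u - 1)/(u - 4)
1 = 1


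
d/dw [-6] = 0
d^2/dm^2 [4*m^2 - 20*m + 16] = 8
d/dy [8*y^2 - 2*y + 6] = 16*y - 2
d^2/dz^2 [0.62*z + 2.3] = 0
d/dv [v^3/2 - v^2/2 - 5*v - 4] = 3*v^2/2 - v - 5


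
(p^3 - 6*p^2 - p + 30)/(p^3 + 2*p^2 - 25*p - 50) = (p - 3)/(p + 5)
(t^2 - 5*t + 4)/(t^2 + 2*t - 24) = (t - 1)/(t + 6)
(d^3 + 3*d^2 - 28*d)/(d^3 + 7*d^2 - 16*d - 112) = d/(d + 4)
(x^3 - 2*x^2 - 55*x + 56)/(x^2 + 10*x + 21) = (x^2 - 9*x + 8)/(x + 3)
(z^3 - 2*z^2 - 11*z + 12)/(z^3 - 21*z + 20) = (z + 3)/(z + 5)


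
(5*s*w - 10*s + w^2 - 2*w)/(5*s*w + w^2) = (w - 2)/w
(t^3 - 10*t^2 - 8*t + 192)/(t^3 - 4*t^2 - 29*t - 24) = (t^2 - 2*t - 24)/(t^2 + 4*t + 3)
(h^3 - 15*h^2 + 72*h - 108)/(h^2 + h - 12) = (h^2 - 12*h + 36)/(h + 4)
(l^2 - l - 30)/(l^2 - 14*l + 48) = (l + 5)/(l - 8)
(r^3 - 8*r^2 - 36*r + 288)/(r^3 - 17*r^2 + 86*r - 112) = (r^2 - 36)/(r^2 - 9*r + 14)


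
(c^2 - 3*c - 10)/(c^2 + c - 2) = (c - 5)/(c - 1)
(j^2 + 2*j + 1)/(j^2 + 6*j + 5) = (j + 1)/(j + 5)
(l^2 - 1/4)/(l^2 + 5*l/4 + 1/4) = (4*l^2 - 1)/(4*l^2 + 5*l + 1)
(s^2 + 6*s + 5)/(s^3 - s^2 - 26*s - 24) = (s + 5)/(s^2 - 2*s - 24)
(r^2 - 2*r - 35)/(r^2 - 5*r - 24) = (-r^2 + 2*r + 35)/(-r^2 + 5*r + 24)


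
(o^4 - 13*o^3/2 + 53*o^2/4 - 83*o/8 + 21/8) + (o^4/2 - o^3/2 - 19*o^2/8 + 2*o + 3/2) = 3*o^4/2 - 7*o^3 + 87*o^2/8 - 67*o/8 + 33/8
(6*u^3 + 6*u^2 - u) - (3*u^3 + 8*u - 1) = 3*u^3 + 6*u^2 - 9*u + 1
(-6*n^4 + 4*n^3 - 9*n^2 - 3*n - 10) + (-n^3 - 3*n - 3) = -6*n^4 + 3*n^3 - 9*n^2 - 6*n - 13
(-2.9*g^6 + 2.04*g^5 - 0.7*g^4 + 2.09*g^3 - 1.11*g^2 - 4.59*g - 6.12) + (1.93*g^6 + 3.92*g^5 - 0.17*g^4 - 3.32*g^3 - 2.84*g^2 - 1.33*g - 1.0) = -0.97*g^6 + 5.96*g^5 - 0.87*g^4 - 1.23*g^3 - 3.95*g^2 - 5.92*g - 7.12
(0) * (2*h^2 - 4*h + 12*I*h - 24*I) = 0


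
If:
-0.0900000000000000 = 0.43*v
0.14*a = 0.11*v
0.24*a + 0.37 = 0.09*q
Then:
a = -0.16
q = 3.67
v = -0.21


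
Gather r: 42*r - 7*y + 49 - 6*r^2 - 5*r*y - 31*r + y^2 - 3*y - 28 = -6*r^2 + r*(11 - 5*y) + y^2 - 10*y + 21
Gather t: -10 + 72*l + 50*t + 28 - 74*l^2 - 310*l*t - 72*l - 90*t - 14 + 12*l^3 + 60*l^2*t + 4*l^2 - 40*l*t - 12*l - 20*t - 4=12*l^3 - 70*l^2 - 12*l + t*(60*l^2 - 350*l - 60)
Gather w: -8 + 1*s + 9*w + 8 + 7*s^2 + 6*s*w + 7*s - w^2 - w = 7*s^2 + 8*s - w^2 + w*(6*s + 8)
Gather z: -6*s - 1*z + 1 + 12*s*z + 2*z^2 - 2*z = -6*s + 2*z^2 + z*(12*s - 3) + 1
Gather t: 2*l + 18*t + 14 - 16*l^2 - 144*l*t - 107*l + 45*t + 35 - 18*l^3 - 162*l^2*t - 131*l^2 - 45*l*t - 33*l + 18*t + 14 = -18*l^3 - 147*l^2 - 138*l + t*(-162*l^2 - 189*l + 81) + 63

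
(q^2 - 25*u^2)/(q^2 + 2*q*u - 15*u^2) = (q - 5*u)/(q - 3*u)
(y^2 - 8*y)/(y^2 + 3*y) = (y - 8)/(y + 3)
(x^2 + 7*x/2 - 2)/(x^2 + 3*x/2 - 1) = (x + 4)/(x + 2)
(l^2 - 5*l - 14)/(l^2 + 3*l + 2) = (l - 7)/(l + 1)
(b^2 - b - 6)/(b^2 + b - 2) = (b - 3)/(b - 1)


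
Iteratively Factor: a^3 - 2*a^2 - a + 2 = (a - 2)*(a^2 - 1) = (a - 2)*(a - 1)*(a + 1)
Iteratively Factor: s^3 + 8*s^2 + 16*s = (s + 4)*(s^2 + 4*s) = s*(s + 4)*(s + 4)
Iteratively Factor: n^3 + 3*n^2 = (n + 3)*(n^2) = n*(n + 3)*(n)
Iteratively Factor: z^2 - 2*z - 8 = (z + 2)*(z - 4)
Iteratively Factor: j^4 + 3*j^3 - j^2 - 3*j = (j - 1)*(j^3 + 4*j^2 + 3*j) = j*(j - 1)*(j^2 + 4*j + 3) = j*(j - 1)*(j + 1)*(j + 3)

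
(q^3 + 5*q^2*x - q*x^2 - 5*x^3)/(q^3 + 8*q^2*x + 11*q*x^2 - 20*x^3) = (q + x)/(q + 4*x)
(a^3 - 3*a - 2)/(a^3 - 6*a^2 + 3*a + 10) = (a + 1)/(a - 5)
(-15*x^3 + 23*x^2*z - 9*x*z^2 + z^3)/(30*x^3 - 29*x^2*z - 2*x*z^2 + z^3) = (-15*x^2 + 8*x*z - z^2)/(30*x^2 + x*z - z^2)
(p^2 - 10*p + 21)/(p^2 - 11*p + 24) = (p - 7)/(p - 8)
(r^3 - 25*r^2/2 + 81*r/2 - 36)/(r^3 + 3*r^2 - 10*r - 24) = (r^2 - 19*r/2 + 12)/(r^2 + 6*r + 8)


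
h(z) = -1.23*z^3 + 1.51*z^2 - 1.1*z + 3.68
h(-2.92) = 50.39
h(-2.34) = 30.28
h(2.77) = -13.92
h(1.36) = 1.88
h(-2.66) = 40.44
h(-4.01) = 111.68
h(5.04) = -120.98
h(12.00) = -1917.52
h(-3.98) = 109.52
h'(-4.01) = -72.55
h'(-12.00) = -568.70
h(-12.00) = 2359.76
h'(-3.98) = -71.57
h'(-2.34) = -28.37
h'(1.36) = -3.82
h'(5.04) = -79.61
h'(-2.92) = -41.38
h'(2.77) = -21.05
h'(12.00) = -496.22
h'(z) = -3.69*z^2 + 3.02*z - 1.1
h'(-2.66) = -35.24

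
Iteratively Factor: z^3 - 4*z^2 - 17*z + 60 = (z - 5)*(z^2 + z - 12) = (z - 5)*(z + 4)*(z - 3)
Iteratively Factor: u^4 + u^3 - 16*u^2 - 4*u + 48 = (u + 4)*(u^3 - 3*u^2 - 4*u + 12) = (u + 2)*(u + 4)*(u^2 - 5*u + 6) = (u - 2)*(u + 2)*(u + 4)*(u - 3)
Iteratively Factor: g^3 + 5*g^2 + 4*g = (g + 4)*(g^2 + g) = (g + 1)*(g + 4)*(g)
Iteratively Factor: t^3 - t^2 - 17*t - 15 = (t + 1)*(t^2 - 2*t - 15) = (t + 1)*(t + 3)*(t - 5)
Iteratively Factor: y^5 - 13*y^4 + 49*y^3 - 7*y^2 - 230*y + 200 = (y - 4)*(y^4 - 9*y^3 + 13*y^2 + 45*y - 50) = (y - 5)*(y - 4)*(y^3 - 4*y^2 - 7*y + 10) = (y - 5)*(y - 4)*(y - 1)*(y^2 - 3*y - 10) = (y - 5)^2*(y - 4)*(y - 1)*(y + 2)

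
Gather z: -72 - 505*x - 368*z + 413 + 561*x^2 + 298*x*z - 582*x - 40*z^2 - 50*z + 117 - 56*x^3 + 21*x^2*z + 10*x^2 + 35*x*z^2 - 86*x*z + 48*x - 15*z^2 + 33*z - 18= -56*x^3 + 571*x^2 - 1039*x + z^2*(35*x - 55) + z*(21*x^2 + 212*x - 385) + 440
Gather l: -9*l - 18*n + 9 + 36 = -9*l - 18*n + 45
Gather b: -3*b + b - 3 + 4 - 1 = -2*b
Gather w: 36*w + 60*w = 96*w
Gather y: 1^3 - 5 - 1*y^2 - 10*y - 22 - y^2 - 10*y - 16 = -2*y^2 - 20*y - 42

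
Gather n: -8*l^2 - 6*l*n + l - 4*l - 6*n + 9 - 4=-8*l^2 - 3*l + n*(-6*l - 6) + 5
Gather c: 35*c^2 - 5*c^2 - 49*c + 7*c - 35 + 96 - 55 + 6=30*c^2 - 42*c + 12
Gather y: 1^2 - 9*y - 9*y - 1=-18*y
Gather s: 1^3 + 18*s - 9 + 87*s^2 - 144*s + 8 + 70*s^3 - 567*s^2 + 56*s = 70*s^3 - 480*s^2 - 70*s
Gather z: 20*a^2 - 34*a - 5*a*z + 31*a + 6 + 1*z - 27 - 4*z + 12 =20*a^2 - 3*a + z*(-5*a - 3) - 9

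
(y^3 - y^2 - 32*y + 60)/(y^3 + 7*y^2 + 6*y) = (y^2 - 7*y + 10)/(y*(y + 1))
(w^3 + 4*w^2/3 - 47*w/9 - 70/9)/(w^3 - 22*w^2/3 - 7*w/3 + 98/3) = (w + 5/3)/(w - 7)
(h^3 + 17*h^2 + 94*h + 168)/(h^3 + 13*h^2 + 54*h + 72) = (h + 7)/(h + 3)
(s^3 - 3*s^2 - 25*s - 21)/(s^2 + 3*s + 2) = (s^2 - 4*s - 21)/(s + 2)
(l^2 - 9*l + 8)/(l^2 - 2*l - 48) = (l - 1)/(l + 6)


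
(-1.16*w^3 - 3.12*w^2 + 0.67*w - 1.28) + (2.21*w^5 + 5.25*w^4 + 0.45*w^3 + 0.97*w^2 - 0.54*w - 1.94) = 2.21*w^5 + 5.25*w^4 - 0.71*w^3 - 2.15*w^2 + 0.13*w - 3.22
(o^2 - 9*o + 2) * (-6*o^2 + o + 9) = -6*o^4 + 55*o^3 - 12*o^2 - 79*o + 18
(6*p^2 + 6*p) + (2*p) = 6*p^2 + 8*p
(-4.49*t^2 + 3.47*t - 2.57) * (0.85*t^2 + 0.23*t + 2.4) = -3.8165*t^4 + 1.9168*t^3 - 12.1624*t^2 + 7.7369*t - 6.168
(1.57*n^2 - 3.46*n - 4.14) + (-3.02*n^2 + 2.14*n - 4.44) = -1.45*n^2 - 1.32*n - 8.58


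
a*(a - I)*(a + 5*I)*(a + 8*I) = a^4 + 12*I*a^3 - 27*a^2 + 40*I*a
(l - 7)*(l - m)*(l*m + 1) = l^3*m - l^2*m^2 - 7*l^2*m + l^2 + 7*l*m^2 - l*m - 7*l + 7*m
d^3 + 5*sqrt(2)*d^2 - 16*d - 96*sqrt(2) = (d - 3*sqrt(2))*(d + 4*sqrt(2))^2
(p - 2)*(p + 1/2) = p^2 - 3*p/2 - 1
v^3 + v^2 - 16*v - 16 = (v - 4)*(v + 1)*(v + 4)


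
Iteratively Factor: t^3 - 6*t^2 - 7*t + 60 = (t - 5)*(t^2 - t - 12) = (t - 5)*(t - 4)*(t + 3)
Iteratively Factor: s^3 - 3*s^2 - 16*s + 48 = (s - 3)*(s^2 - 16) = (s - 3)*(s + 4)*(s - 4)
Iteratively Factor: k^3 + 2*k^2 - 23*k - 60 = (k - 5)*(k^2 + 7*k + 12) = (k - 5)*(k + 3)*(k + 4)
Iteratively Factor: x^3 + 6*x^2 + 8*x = (x + 2)*(x^2 + 4*x) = (x + 2)*(x + 4)*(x)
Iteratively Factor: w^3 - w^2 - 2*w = (w)*(w^2 - w - 2) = w*(w - 2)*(w + 1)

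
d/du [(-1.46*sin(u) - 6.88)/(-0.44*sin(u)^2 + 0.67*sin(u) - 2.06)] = (-0.6424*sin(u)^2 - 6.0544*sin(u) + 7.6172)*cos(u)/(0.1936*sin(u)^4 - 0.5896*sin(u)^3 + 2.2617*sin(u)^2 - 2.7604*sin(u) + 4.2436)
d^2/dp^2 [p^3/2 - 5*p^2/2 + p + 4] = 3*p - 5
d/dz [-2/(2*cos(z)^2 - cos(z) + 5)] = 2*(1 - 4*cos(z))*sin(z)/(-cos(z) + cos(2*z) + 6)^2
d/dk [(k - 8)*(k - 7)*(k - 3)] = 3*k^2 - 36*k + 101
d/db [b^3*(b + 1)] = b^2*(4*b + 3)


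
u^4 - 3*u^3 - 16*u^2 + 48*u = u*(u - 4)*(u - 3)*(u + 4)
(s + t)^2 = s^2 + 2*s*t + t^2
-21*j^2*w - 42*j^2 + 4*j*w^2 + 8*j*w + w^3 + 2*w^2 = (-3*j + w)*(7*j + w)*(w + 2)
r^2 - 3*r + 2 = (r - 2)*(r - 1)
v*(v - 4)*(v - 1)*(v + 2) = v^4 - 3*v^3 - 6*v^2 + 8*v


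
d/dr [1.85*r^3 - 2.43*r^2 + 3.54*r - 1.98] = 5.55*r^2 - 4.86*r + 3.54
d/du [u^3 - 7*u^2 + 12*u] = 3*u^2 - 14*u + 12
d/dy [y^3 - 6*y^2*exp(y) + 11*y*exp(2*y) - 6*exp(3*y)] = -6*y^2*exp(y) + 3*y^2 + 22*y*exp(2*y) - 12*y*exp(y) - 18*exp(3*y) + 11*exp(2*y)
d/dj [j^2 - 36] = 2*j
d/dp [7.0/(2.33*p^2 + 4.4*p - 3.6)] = (-32.62*p - 30.8)/(2.33*p^2 + 4.4*p - 3.6)^2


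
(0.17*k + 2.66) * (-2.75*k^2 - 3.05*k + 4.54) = -0.4675*k^3 - 7.8335*k^2 - 7.3412*k + 12.0764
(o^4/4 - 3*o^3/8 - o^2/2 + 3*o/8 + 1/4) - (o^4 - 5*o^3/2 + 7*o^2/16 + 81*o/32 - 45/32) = -3*o^4/4 + 17*o^3/8 - 15*o^2/16 - 69*o/32 + 53/32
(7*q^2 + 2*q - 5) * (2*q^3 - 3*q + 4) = 14*q^5 + 4*q^4 - 31*q^3 + 22*q^2 + 23*q - 20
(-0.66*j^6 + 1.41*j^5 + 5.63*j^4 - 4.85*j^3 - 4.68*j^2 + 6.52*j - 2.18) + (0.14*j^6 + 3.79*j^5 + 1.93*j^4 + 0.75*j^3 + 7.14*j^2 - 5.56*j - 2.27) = -0.52*j^6 + 5.2*j^5 + 7.56*j^4 - 4.1*j^3 + 2.46*j^2 + 0.96*j - 4.45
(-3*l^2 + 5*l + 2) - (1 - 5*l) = -3*l^2 + 10*l + 1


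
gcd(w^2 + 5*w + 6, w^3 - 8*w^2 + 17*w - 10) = 1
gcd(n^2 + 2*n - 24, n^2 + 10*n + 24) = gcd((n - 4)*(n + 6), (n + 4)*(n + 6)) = n + 6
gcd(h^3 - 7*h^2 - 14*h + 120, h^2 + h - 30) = h - 5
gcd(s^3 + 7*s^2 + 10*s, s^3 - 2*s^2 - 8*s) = s^2 + 2*s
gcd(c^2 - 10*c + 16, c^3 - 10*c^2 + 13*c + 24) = c - 8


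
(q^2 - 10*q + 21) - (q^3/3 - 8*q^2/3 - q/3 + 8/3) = -q^3/3 + 11*q^2/3 - 29*q/3 + 55/3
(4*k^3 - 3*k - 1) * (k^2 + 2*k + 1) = 4*k^5 + 8*k^4 + k^3 - 7*k^2 - 5*k - 1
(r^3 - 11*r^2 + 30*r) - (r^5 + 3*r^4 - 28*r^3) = -r^5 - 3*r^4 + 29*r^3 - 11*r^2 + 30*r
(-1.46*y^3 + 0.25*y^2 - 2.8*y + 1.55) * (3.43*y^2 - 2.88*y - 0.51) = -5.0078*y^5 + 5.0623*y^4 - 9.5794*y^3 + 13.253*y^2 - 3.036*y - 0.7905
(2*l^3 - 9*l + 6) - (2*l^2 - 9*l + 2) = 2*l^3 - 2*l^2 + 4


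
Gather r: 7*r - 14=7*r - 14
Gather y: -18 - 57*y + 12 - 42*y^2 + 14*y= -42*y^2 - 43*y - 6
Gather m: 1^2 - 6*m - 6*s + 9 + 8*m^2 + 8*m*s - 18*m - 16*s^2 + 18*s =8*m^2 + m*(8*s - 24) - 16*s^2 + 12*s + 10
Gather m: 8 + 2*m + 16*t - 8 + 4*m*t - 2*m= 4*m*t + 16*t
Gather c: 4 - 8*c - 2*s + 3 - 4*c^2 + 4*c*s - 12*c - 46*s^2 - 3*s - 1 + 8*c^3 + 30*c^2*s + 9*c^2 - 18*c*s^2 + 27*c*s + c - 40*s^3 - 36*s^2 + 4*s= 8*c^3 + c^2*(30*s + 5) + c*(-18*s^2 + 31*s - 19) - 40*s^3 - 82*s^2 - s + 6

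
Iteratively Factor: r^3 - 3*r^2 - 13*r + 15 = (r - 5)*(r^2 + 2*r - 3) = (r - 5)*(r + 3)*(r - 1)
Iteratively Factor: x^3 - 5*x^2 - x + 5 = (x - 1)*(x^2 - 4*x - 5) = (x - 1)*(x + 1)*(x - 5)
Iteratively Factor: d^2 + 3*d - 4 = (d - 1)*(d + 4)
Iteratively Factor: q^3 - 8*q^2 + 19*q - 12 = (q - 1)*(q^2 - 7*q + 12) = (q - 4)*(q - 1)*(q - 3)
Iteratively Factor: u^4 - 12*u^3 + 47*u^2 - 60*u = (u - 3)*(u^3 - 9*u^2 + 20*u) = (u - 5)*(u - 3)*(u^2 - 4*u) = (u - 5)*(u - 4)*(u - 3)*(u)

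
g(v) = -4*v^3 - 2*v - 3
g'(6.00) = -434.00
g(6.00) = -879.00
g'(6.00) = -434.00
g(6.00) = -879.00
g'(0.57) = -5.90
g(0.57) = -4.88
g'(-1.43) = -26.54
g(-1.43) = 11.56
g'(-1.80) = -40.88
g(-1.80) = 23.93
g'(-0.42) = -4.12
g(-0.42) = -1.86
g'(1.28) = -21.66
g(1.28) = -13.95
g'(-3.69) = -165.39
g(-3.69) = 205.35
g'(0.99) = -13.76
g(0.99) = -8.86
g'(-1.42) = -26.20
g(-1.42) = 11.29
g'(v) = -12*v^2 - 2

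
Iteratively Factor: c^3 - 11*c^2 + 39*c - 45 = (c - 3)*(c^2 - 8*c + 15) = (c - 3)^2*(c - 5)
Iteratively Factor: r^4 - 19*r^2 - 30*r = (r)*(r^3 - 19*r - 30) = r*(r - 5)*(r^2 + 5*r + 6) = r*(r - 5)*(r + 2)*(r + 3)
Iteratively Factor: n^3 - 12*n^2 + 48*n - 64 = (n - 4)*(n^2 - 8*n + 16) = (n - 4)^2*(n - 4)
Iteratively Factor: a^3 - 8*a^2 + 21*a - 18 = (a - 3)*(a^2 - 5*a + 6) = (a - 3)^2*(a - 2)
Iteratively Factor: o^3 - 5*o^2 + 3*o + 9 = (o - 3)*(o^2 - 2*o - 3) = (o - 3)^2*(o + 1)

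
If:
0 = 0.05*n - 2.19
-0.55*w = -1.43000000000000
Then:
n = 43.80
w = 2.60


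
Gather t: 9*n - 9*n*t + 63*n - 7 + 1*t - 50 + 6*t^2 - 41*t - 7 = 72*n + 6*t^2 + t*(-9*n - 40) - 64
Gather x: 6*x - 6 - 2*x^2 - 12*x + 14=-2*x^2 - 6*x + 8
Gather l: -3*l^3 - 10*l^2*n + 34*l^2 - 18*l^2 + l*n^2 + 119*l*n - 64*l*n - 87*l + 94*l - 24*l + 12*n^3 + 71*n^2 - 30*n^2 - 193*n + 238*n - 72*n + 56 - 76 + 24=-3*l^3 + l^2*(16 - 10*n) + l*(n^2 + 55*n - 17) + 12*n^3 + 41*n^2 - 27*n + 4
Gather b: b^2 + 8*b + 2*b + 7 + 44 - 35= b^2 + 10*b + 16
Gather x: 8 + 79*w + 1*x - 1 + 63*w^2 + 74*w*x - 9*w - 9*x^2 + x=63*w^2 + 70*w - 9*x^2 + x*(74*w + 2) + 7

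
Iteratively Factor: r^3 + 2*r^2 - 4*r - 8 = (r - 2)*(r^2 + 4*r + 4) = (r - 2)*(r + 2)*(r + 2)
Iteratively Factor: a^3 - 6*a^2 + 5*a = (a)*(a^2 - 6*a + 5) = a*(a - 5)*(a - 1)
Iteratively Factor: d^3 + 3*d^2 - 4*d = (d)*(d^2 + 3*d - 4) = d*(d - 1)*(d + 4)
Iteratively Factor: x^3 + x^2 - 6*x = (x)*(x^2 + x - 6) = x*(x + 3)*(x - 2)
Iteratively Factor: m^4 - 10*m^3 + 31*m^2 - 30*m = (m - 3)*(m^3 - 7*m^2 + 10*m) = m*(m - 3)*(m^2 - 7*m + 10) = m*(m - 5)*(m - 3)*(m - 2)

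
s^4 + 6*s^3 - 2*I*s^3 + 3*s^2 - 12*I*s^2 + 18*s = s*(s + 6)*(s - 3*I)*(s + I)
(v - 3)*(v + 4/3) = v^2 - 5*v/3 - 4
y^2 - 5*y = y*(y - 5)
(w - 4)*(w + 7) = w^2 + 3*w - 28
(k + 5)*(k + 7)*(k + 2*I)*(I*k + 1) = I*k^4 - k^3 + 12*I*k^3 - 12*k^2 + 37*I*k^2 - 35*k + 24*I*k + 70*I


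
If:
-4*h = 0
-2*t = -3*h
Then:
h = 0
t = 0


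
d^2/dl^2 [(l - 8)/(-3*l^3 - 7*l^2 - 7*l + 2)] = 2*(-(l - 8)*(9*l^2 + 14*l + 7)^2 + (9*l^2 + 14*l + (l - 8)*(9*l + 7) + 7)*(3*l^3 + 7*l^2 + 7*l - 2))/(3*l^3 + 7*l^2 + 7*l - 2)^3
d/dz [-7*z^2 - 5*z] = -14*z - 5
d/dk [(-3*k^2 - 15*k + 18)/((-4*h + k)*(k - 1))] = 6*(2*h + 3)/(16*h^2 - 8*h*k + k^2)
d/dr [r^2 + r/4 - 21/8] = 2*r + 1/4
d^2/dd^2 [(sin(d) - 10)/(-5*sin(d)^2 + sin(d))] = 5*(5*sin(d)^2 - 199*sin(d) + 20 + 298/sin(d) - 60/sin(d)^2 + 4/sin(d)^3)/(5*sin(d) - 1)^3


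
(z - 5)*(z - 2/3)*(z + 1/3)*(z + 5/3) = z^4 - 11*z^3/3 - 67*z^2/9 + 95*z/27 + 50/27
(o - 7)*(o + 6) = o^2 - o - 42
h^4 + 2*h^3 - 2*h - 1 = (h - 1)*(h + 1)^3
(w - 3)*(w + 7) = w^2 + 4*w - 21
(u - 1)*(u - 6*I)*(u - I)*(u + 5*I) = u^4 - u^3 - 2*I*u^3 + 29*u^2 + 2*I*u^2 - 29*u - 30*I*u + 30*I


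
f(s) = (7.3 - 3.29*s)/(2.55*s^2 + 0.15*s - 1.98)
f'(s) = (7.3 - 3.29*s)*(-5.1*s - 0.15)/(2.55*s^2 + 0.15*s - 1.98)^2 - 3.29/(2.55*s^2 + 0.15*s - 1.98)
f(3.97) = -0.15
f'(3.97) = -0.01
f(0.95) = 9.00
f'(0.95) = -104.00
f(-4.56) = 0.44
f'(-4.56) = 0.14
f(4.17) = -0.15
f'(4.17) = -0.00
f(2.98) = -0.12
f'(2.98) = -0.07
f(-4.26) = 0.49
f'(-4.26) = 0.17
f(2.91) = -0.11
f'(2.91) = -0.08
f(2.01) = 0.08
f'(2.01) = -0.48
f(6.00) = -0.14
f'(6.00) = 0.01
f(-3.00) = 0.84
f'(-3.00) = 0.46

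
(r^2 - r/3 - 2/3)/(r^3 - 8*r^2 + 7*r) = (r + 2/3)/(r*(r - 7))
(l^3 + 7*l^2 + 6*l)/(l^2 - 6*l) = (l^2 + 7*l + 6)/(l - 6)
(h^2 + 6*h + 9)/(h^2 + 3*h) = (h + 3)/h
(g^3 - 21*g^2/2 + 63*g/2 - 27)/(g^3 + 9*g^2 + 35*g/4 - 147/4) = 2*(g^2 - 9*g + 18)/(2*g^2 + 21*g + 49)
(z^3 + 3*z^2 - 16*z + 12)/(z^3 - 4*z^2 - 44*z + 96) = (z - 1)/(z - 8)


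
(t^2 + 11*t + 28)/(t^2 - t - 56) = (t + 4)/(t - 8)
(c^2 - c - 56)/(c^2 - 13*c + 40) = (c + 7)/(c - 5)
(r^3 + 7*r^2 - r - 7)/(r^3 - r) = (r + 7)/r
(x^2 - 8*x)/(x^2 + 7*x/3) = 3*(x - 8)/(3*x + 7)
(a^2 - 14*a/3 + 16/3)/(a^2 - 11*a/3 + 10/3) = (3*a - 8)/(3*a - 5)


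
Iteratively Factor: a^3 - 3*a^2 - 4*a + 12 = (a + 2)*(a^2 - 5*a + 6) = (a - 3)*(a + 2)*(a - 2)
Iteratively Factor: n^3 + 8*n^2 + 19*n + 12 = (n + 1)*(n^2 + 7*n + 12) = (n + 1)*(n + 4)*(n + 3)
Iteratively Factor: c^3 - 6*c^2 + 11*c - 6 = (c - 3)*(c^2 - 3*c + 2) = (c - 3)*(c - 1)*(c - 2)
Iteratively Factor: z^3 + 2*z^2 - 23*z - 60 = (z + 3)*(z^2 - z - 20) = (z - 5)*(z + 3)*(z + 4)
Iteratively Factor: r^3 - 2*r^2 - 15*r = (r - 5)*(r^2 + 3*r) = (r - 5)*(r + 3)*(r)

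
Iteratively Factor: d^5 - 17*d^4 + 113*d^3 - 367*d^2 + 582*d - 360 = (d - 2)*(d^4 - 15*d^3 + 83*d^2 - 201*d + 180) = (d - 3)*(d - 2)*(d^3 - 12*d^2 + 47*d - 60) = (d - 5)*(d - 3)*(d - 2)*(d^2 - 7*d + 12) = (d - 5)*(d - 3)^2*(d - 2)*(d - 4)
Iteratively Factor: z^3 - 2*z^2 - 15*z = (z)*(z^2 - 2*z - 15) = z*(z - 5)*(z + 3)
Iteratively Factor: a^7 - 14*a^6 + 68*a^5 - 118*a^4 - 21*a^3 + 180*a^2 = (a - 4)*(a^6 - 10*a^5 + 28*a^4 - 6*a^3 - 45*a^2) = (a - 4)*(a - 3)*(a^5 - 7*a^4 + 7*a^3 + 15*a^2) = (a - 4)*(a - 3)*(a + 1)*(a^4 - 8*a^3 + 15*a^2) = a*(a - 4)*(a - 3)*(a + 1)*(a^3 - 8*a^2 + 15*a) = a*(a - 5)*(a - 4)*(a - 3)*(a + 1)*(a^2 - 3*a) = a*(a - 5)*(a - 4)*(a - 3)^2*(a + 1)*(a)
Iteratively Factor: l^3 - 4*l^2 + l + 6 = (l - 3)*(l^2 - l - 2) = (l - 3)*(l - 2)*(l + 1)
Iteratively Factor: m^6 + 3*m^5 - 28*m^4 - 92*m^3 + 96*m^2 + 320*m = (m + 4)*(m^5 - m^4 - 24*m^3 + 4*m^2 + 80*m) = (m - 5)*(m + 4)*(m^4 + 4*m^3 - 4*m^2 - 16*m) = m*(m - 5)*(m + 4)*(m^3 + 4*m^2 - 4*m - 16) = m*(m - 5)*(m - 2)*(m + 4)*(m^2 + 6*m + 8) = m*(m - 5)*(m - 2)*(m + 4)^2*(m + 2)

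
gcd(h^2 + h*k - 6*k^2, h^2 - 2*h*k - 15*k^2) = h + 3*k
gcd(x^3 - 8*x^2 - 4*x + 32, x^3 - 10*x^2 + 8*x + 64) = x^2 - 6*x - 16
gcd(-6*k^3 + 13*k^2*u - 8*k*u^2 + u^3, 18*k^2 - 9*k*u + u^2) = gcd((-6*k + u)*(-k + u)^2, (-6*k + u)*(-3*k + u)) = -6*k + u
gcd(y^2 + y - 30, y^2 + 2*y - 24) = y + 6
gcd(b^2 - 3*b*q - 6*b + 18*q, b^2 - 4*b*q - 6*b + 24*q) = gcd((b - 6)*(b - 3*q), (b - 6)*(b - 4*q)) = b - 6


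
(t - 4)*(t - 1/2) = t^2 - 9*t/2 + 2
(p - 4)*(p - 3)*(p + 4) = p^3 - 3*p^2 - 16*p + 48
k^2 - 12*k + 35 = (k - 7)*(k - 5)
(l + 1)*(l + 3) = l^2 + 4*l + 3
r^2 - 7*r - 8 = (r - 8)*(r + 1)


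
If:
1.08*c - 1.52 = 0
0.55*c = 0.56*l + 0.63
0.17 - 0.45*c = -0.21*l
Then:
No Solution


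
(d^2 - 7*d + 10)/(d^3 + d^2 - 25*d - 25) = (d - 2)/(d^2 + 6*d + 5)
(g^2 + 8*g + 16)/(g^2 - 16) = (g + 4)/(g - 4)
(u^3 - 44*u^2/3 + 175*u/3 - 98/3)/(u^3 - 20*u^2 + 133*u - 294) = (u - 2/3)/(u - 6)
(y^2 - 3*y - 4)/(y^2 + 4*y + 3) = (y - 4)/(y + 3)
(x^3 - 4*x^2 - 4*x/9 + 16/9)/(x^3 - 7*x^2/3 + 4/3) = (3*x^2 - 14*x + 8)/(3*(x^2 - 3*x + 2))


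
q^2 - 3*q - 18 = (q - 6)*(q + 3)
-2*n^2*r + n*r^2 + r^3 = r*(-n + r)*(2*n + r)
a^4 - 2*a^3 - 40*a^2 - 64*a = a*(a - 8)*(a + 2)*(a + 4)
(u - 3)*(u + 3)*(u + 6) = u^3 + 6*u^2 - 9*u - 54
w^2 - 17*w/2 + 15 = (w - 6)*(w - 5/2)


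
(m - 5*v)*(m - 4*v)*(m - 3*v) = m^3 - 12*m^2*v + 47*m*v^2 - 60*v^3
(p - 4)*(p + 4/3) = p^2 - 8*p/3 - 16/3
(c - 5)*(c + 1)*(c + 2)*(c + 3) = c^4 + c^3 - 19*c^2 - 49*c - 30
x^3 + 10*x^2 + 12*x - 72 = (x - 2)*(x + 6)^2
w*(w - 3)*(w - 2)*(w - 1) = w^4 - 6*w^3 + 11*w^2 - 6*w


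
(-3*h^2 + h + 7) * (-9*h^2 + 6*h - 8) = 27*h^4 - 27*h^3 - 33*h^2 + 34*h - 56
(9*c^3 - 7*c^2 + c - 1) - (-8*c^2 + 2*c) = 9*c^3 + c^2 - c - 1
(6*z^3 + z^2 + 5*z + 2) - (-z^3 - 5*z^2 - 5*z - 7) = 7*z^3 + 6*z^2 + 10*z + 9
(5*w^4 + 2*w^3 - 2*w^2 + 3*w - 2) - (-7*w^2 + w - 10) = 5*w^4 + 2*w^3 + 5*w^2 + 2*w + 8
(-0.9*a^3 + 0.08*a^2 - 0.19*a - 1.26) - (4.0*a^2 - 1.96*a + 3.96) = -0.9*a^3 - 3.92*a^2 + 1.77*a - 5.22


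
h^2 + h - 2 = (h - 1)*(h + 2)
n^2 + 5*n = n*(n + 5)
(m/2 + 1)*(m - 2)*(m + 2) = m^3/2 + m^2 - 2*m - 4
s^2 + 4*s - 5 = (s - 1)*(s + 5)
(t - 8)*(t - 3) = t^2 - 11*t + 24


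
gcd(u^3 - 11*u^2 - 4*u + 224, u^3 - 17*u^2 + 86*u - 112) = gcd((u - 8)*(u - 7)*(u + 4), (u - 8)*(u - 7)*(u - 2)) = u^2 - 15*u + 56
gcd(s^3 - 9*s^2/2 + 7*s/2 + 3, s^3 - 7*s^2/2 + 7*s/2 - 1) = s - 2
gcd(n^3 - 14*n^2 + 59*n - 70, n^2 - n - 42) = n - 7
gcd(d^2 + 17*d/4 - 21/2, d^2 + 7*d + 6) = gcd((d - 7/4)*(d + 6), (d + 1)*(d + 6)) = d + 6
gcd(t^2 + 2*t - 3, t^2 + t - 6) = t + 3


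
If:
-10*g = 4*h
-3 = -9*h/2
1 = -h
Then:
No Solution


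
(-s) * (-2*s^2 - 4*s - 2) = 2*s^3 + 4*s^2 + 2*s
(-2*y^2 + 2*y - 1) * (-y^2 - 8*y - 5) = 2*y^4 + 14*y^3 - 5*y^2 - 2*y + 5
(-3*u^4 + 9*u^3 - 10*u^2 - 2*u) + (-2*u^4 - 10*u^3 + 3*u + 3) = -5*u^4 - u^3 - 10*u^2 + u + 3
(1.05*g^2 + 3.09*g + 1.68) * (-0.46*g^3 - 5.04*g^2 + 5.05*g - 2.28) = -0.483*g^5 - 6.7134*g^4 - 11.0439*g^3 + 4.7433*g^2 + 1.4388*g - 3.8304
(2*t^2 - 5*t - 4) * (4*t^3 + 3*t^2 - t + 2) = 8*t^5 - 14*t^4 - 33*t^3 - 3*t^2 - 6*t - 8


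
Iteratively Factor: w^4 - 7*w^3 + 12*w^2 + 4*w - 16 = (w - 2)*(w^3 - 5*w^2 + 2*w + 8) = (w - 2)^2*(w^2 - 3*w - 4) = (w - 2)^2*(w + 1)*(w - 4)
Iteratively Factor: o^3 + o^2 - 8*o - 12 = (o + 2)*(o^2 - o - 6) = (o + 2)^2*(o - 3)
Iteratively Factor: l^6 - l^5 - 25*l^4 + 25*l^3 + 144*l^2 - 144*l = (l)*(l^5 - l^4 - 25*l^3 + 25*l^2 + 144*l - 144) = l*(l - 1)*(l^4 - 25*l^2 + 144) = l*(l - 1)*(l + 3)*(l^3 - 3*l^2 - 16*l + 48) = l*(l - 4)*(l - 1)*(l + 3)*(l^2 + l - 12) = l*(l - 4)*(l - 1)*(l + 3)*(l + 4)*(l - 3)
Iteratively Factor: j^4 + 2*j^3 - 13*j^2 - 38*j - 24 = (j - 4)*(j^3 + 6*j^2 + 11*j + 6) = (j - 4)*(j + 3)*(j^2 + 3*j + 2) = (j - 4)*(j + 1)*(j + 3)*(j + 2)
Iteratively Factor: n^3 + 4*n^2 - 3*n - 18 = (n + 3)*(n^2 + n - 6) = (n + 3)^2*(n - 2)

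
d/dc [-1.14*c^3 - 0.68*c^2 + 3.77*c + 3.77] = -3.42*c^2 - 1.36*c + 3.77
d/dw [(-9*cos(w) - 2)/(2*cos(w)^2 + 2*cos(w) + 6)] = (9*sin(w)^2 - 4*cos(w) + 16)*sin(w)/(2*(cos(w)^2 + cos(w) + 3)^2)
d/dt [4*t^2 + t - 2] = 8*t + 1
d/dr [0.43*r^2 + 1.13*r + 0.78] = 0.86*r + 1.13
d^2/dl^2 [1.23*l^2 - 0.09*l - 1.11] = 2.46000000000000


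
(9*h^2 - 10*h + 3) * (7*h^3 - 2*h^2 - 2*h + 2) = 63*h^5 - 88*h^4 + 23*h^3 + 32*h^2 - 26*h + 6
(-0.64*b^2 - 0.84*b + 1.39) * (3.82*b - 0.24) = -2.4448*b^3 - 3.0552*b^2 + 5.5114*b - 0.3336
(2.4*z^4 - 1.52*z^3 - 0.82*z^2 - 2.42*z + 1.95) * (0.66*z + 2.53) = 1.584*z^5 + 5.0688*z^4 - 4.3868*z^3 - 3.6718*z^2 - 4.8356*z + 4.9335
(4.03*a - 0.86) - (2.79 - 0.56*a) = 4.59*a - 3.65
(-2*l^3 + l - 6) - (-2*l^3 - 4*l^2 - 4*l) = 4*l^2 + 5*l - 6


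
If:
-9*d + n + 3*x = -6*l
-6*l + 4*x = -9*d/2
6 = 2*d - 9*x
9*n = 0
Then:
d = -84/53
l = -99/53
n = 0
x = -54/53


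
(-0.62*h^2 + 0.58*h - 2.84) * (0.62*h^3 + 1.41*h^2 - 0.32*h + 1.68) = -0.3844*h^5 - 0.5146*h^4 - 0.7446*h^3 - 5.2316*h^2 + 1.8832*h - 4.7712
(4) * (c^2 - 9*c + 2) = 4*c^2 - 36*c + 8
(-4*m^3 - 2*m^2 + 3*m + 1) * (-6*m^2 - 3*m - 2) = 24*m^5 + 24*m^4 - 4*m^3 - 11*m^2 - 9*m - 2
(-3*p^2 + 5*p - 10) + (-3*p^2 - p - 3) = -6*p^2 + 4*p - 13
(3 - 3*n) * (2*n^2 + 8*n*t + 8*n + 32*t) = -6*n^3 - 24*n^2*t - 18*n^2 - 72*n*t + 24*n + 96*t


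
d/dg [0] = 0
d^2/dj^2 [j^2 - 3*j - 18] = 2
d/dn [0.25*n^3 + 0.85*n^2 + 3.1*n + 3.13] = 0.75*n^2 + 1.7*n + 3.1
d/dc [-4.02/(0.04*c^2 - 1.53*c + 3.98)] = (0.3216*c - 6.1506)/(0.04*c^2 - 1.53*c + 3.98)^2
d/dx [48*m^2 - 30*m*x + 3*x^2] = -30*m + 6*x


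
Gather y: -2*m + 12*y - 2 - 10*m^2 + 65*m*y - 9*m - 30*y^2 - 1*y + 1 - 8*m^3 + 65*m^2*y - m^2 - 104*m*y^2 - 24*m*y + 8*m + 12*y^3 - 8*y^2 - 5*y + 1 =-8*m^3 - 11*m^2 - 3*m + 12*y^3 + y^2*(-104*m - 38) + y*(65*m^2 + 41*m + 6)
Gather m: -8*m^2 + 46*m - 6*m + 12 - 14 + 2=-8*m^2 + 40*m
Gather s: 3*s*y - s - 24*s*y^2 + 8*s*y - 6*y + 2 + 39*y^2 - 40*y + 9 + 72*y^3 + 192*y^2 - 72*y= s*(-24*y^2 + 11*y - 1) + 72*y^3 + 231*y^2 - 118*y + 11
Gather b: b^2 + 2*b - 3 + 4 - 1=b^2 + 2*b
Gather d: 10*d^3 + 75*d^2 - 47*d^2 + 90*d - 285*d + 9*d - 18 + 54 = 10*d^3 + 28*d^2 - 186*d + 36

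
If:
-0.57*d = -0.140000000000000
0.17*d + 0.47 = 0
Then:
No Solution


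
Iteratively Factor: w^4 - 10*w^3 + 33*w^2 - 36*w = (w - 3)*(w^3 - 7*w^2 + 12*w) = w*(w - 3)*(w^2 - 7*w + 12) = w*(w - 4)*(w - 3)*(w - 3)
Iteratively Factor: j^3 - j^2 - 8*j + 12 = (j + 3)*(j^2 - 4*j + 4) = (j - 2)*(j + 3)*(j - 2)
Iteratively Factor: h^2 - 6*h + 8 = (h - 4)*(h - 2)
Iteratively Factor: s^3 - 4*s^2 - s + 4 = (s + 1)*(s^2 - 5*s + 4) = (s - 1)*(s + 1)*(s - 4)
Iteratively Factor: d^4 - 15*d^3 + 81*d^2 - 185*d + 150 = (d - 5)*(d^3 - 10*d^2 + 31*d - 30) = (d - 5)*(d - 2)*(d^2 - 8*d + 15) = (d - 5)^2*(d - 2)*(d - 3)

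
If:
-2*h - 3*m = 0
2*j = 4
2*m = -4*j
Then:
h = 6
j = 2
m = -4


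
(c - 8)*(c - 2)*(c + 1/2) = c^3 - 19*c^2/2 + 11*c + 8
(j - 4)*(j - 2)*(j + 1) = j^3 - 5*j^2 + 2*j + 8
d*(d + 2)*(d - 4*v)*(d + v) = d^4 - 3*d^3*v + 2*d^3 - 4*d^2*v^2 - 6*d^2*v - 8*d*v^2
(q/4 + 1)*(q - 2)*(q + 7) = q^3/4 + 9*q^2/4 + 3*q/2 - 14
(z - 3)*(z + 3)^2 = z^3 + 3*z^2 - 9*z - 27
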